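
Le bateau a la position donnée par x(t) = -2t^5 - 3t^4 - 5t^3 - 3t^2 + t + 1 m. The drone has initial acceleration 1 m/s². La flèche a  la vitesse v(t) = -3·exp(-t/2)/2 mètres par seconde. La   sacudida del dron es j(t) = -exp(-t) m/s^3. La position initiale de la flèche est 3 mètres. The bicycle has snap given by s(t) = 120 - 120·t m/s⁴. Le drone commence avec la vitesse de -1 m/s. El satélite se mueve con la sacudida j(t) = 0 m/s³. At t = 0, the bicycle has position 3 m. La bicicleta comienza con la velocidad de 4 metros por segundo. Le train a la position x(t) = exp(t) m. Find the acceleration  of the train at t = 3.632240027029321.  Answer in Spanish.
Partiendo de la posición x(t) = exp(t), tomamos 2 derivadas. Derivando la posición, obtenemos la velocidad: v(t) = exp(t). Tomando d/dt de v(t), encontramos a(t) = exp(t). Tenemos la aceleración a(t) = exp(t). Sustituyendo t = 3.632240027029321: a(3.632240027029321) = 37.7973890326409.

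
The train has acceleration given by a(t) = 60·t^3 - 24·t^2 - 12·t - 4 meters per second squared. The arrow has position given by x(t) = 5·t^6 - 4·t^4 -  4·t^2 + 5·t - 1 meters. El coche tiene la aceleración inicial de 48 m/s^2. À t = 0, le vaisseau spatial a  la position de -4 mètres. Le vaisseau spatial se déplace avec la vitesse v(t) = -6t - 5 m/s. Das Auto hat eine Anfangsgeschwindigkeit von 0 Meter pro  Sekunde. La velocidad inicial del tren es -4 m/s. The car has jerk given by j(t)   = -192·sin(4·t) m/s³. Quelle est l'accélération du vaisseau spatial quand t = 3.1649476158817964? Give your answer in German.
Wir müssen unsere Gleichung für die Geschwindigkeit v(t) = -6·t - 5 1-mal ableiten. Die Ableitung von der Geschwindigkeit ergibt die Beschleunigung: a(t) = -6. Aus der Gleichung für die Beschleunigung a(t) = -6, setzen wir t = 3.1649476158817964 ein und erhalten a = -6.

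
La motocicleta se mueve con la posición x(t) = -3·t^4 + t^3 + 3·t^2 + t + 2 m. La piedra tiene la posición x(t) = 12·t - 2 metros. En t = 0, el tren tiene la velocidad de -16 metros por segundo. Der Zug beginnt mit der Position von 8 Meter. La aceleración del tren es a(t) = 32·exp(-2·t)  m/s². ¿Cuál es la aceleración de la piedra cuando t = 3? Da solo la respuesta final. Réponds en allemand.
Bei t = 3, a = 0.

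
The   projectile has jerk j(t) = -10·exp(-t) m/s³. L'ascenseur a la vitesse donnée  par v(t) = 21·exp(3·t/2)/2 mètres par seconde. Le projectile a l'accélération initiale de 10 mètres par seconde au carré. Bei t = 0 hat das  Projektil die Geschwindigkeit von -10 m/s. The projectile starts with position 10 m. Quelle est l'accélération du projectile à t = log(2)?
Nous devons trouver l'intégrale de notre équation du jerk j(t) = -10·exp(-t) 1 fois. En intégrant le jerk et en utilisant la condition initiale a(0) = 10, nous obtenons a(t) = 10·exp(-t). En utilisant a(t) = 10·exp(-t) et en substituant t = log(2), nous trouvons a = 5.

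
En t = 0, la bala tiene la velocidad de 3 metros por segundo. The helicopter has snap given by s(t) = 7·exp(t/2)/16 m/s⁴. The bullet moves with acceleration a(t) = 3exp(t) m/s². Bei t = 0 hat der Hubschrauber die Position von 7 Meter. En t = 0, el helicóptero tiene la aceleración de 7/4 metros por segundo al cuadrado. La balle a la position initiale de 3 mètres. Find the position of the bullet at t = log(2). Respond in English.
Starting from acceleration a(t) = 3·exp(t), we take 2 integrals. The antiderivative of acceleration, with v(0) = 3, gives velocity: v(t) = 3·exp(t). Taking ∫v(t)dt and applying x(0) = 3, we find x(t) = 3·exp(t). From the given position equation x(t) = 3·exp(t), we substitute t = log(2) to get x = 6.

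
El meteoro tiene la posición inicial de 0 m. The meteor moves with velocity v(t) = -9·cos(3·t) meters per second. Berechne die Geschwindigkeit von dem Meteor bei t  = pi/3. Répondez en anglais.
From the given velocity equation v(t) = -9·cos(3·t), we substitute t = pi/3 to get v = 9.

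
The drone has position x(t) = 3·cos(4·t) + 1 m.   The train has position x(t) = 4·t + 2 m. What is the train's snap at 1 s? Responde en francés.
Nous devons dériver notre équation de la position x(t) = 4·t + 2 4 fois. En dérivant la position, nous obtenons la vitesse: v(t) = 4. En prenant d/dt de v(t), nous trouvons a(t) = 0. En prenant d/dt de a(t), nous trouvons j(t) = 0. En prenant d/dt de j(t), nous trouvons s(t) = 0. De l'équation du snap s(t) = 0, nous substituons t = 1 pour obtenir s = 0.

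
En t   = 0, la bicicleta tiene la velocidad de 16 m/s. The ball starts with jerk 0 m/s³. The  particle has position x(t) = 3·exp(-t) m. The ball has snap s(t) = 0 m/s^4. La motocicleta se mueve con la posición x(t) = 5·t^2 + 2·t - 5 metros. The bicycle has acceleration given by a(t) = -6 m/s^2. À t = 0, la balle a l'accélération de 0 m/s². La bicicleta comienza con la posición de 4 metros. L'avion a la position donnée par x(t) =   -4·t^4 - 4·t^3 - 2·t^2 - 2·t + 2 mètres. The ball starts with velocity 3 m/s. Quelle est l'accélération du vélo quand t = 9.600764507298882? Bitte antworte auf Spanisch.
Tenemos la aceleración a(t) = -6. Sustituyendo t = 9.600764507298882: a(9.600764507298882) = -6.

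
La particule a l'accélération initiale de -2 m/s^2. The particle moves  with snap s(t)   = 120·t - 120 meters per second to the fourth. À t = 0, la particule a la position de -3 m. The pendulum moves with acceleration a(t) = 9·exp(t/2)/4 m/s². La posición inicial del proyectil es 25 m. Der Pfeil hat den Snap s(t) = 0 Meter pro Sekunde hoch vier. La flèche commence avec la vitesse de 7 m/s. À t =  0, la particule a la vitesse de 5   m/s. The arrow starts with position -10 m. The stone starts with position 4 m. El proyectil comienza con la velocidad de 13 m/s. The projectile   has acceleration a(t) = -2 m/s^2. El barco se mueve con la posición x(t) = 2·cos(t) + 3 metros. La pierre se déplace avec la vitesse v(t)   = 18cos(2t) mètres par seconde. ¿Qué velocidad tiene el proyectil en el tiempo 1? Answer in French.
Pour résoudre ceci, nous devons prendre 1 primitive de notre équation de l'accélération a(t) = -2. La primitive de l'accélération, avec v(0) = 13, donne la vitesse: v(t) = 13 - 2·t. En utilisant v(t) = 13 - 2·t et en substituant t = 1, nous trouvons v = 11.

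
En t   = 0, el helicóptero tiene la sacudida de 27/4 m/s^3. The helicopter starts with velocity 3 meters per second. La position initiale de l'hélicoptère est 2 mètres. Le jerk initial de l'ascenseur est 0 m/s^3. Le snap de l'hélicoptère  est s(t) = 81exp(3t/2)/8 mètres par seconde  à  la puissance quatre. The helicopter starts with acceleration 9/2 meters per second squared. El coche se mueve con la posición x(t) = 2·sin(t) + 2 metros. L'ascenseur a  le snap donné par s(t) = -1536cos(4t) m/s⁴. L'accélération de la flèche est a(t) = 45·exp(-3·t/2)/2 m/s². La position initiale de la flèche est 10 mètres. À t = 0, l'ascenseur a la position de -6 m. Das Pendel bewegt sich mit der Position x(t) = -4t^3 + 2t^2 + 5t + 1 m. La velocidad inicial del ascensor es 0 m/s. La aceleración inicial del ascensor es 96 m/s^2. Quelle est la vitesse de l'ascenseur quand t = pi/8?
Nous devons intégrer notre équation du snap s(t) = -1536·cos(4·t) 3 fois. En prenant ∫s(t)dt et en appliquant j(0) = 0, nous trouvons j(t) = -384·sin(4·t). En prenant ∫j(t)dt et en appliquant a(0) = 96, nous trouvons a(t) = 96·cos(4·t). La primitive de l'accélération, avec v(0) = 0, donne la vitesse: v(t) = 24·sin(4·t). En utilisant v(t) = 24·sin(4·t) et en substituant t = pi/8, nous trouvons v = 24.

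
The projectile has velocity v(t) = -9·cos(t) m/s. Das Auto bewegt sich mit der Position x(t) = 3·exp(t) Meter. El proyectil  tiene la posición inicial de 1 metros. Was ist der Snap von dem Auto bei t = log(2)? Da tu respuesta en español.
Partiendo de la posición x(t) = 3·exp(t), tomamos 4 derivadas. Tomando d/dt de x(t), encontramos v(t) = 3·exp(t). Derivando la velocidad, obtenemos la aceleración: a(t) = 3·exp(t). La derivada de la aceleración da la sacudida: j(t) = 3·exp(t). Derivando la sacudida, obtenemos el snap: s(t) = 3·exp(t). Tenemos el snap s(t) = 3·exp(t). Sustituyendo t = log(2): s(log(2)) = 6.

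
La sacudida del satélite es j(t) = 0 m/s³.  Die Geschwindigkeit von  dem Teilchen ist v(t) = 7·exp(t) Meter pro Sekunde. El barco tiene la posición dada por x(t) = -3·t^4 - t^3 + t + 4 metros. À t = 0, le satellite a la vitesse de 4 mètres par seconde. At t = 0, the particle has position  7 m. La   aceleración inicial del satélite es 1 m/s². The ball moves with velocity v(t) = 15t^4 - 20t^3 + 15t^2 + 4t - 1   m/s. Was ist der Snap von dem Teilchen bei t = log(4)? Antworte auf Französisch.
En partant de la vitesse v(t) = 7·exp(t), nous prenons 3 dérivées. La dérivée de la vitesse donne l'accélération: a(t) = 7·exp(t). La dérivée de l'accélération donne le jerk: j(t) = 7·exp(t). En prenant d/dt de j(t), nous trouvons s(t) = 7·exp(t). De l'équation du snap s(t) = 7·exp(t), nous substituons t = log(4) pour obtenir s = 28.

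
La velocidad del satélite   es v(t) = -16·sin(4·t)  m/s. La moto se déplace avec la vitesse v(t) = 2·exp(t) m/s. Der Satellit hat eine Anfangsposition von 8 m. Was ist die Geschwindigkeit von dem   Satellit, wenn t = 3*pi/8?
Mit v(t) = -16·sin(4·t) und Einsetzen von t = 3*pi/8, finden wir v = 16.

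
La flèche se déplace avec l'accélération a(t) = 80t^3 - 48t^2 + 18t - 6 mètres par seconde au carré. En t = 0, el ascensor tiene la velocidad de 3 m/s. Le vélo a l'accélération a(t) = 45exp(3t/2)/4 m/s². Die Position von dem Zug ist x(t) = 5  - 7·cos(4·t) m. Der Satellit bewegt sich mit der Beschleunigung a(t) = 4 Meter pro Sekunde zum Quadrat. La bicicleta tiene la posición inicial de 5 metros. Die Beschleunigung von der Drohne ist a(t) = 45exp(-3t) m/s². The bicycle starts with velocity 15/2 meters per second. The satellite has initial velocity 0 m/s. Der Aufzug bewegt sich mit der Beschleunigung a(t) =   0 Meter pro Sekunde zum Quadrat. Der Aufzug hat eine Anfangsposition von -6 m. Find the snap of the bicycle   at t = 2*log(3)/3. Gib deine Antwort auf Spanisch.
Partiendo de la aceleración a(t) = 45·exp(3·t/2)/4, tomamos 2 derivadas. Tomando d/dt de a(t), encontramos j(t) = 135·exp(3·t/2)/8. Tomando d/dt de j(t), encontramos s(t) = 405·exp(3·t/2)/16. De la ecuación del snap s(t) = 405·exp(3·t/2)/16, sustituimos t = 2*log(3)/3 para obtener s = 1215/16.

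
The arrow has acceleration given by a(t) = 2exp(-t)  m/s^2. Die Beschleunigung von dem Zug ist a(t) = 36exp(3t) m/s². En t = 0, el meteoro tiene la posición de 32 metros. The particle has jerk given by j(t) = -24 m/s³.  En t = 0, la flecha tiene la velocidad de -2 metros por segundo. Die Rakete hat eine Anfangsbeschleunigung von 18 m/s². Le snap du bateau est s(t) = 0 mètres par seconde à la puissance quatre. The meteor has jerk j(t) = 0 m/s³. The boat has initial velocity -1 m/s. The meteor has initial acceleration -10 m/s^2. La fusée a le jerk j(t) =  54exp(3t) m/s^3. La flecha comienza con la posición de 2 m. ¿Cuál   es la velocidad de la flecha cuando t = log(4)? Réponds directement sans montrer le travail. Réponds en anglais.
The answer is -1/2.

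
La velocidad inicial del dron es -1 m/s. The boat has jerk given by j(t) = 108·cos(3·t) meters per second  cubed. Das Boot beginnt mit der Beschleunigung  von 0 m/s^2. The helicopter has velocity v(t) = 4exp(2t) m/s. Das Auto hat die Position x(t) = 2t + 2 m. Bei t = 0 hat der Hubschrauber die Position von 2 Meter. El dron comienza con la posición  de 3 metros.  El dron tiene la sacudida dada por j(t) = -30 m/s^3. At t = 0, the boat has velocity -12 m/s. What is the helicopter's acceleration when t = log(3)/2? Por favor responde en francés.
Pour résoudre ceci, nous devons prendre 1 dérivée de notre équation de la vitesse v(t) = 4·exp(2·t). La dérivée de la vitesse donne l'accélération: a(t) = 8·exp(2·t). De l'équation de l'accélération a(t) = 8·exp(2·t), nous substituons t = log(3)/2 pour obtenir a = 24.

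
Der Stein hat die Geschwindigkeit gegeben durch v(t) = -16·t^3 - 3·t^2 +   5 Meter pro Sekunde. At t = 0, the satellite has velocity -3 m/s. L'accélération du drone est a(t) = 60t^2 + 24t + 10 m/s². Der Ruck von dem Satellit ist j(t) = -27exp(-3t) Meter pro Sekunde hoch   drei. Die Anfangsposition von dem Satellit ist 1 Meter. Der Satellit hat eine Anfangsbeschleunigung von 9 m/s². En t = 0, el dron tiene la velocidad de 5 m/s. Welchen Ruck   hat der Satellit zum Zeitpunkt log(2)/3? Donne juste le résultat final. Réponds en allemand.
Die Antwort ist -27/2.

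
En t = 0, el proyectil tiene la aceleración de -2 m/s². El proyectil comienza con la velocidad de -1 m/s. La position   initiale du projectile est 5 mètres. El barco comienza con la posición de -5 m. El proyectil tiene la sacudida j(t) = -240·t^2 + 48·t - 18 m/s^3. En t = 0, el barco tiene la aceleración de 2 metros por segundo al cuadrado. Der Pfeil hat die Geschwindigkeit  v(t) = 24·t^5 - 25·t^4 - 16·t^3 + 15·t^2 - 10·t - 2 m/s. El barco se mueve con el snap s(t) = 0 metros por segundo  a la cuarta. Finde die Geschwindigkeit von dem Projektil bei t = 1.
Um dies zu lösen, müssen wir 2 Integrale unserer Gleichung für den Ruck j(t) = -240·t^2 + 48·t - 18 finden. Durch Integration von dem Ruck und Verwendung der Anfangsbedingung a(0) = -2, erhalten wir a(t) = -80·t^3 + 24·t^2 - 18·t - 2. Mit ∫a(t)dt und Anwendung von v(0) = -1, finden wir v(t) = -20·t^4 + 8·t^3 - 9·t^2 - 2·t - 1. Wir haben die Geschwindigkeit v(t) = -20·t^4 + 8·t^3 - 9·t^2 - 2·t - 1. Durch Einsetzen von t = 1: v(1) = -24.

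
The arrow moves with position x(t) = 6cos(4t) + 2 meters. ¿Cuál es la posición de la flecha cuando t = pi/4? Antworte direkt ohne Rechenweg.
La respuesta es -4.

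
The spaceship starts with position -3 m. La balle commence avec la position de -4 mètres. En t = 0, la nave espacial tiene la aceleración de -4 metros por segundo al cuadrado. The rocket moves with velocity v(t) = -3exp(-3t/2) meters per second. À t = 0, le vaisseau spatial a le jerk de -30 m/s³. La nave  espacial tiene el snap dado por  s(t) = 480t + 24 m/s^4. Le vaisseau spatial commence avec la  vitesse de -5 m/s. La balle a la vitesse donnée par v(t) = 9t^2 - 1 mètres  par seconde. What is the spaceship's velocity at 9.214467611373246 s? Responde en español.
Necesitamos integrar nuestra ecuación del snap s(t) = 480·t + 24 3 veces. La antiderivada del snap es la sacudida. Usando j(0) = -30, obtenemos j(t) = 240·t^2 + 24·t - 30. Tomando ∫j(t)dt y aplicando a(0) = -4, encontramos a(t) = 80·t^3 + 12·t^2 - 30·t - 4. La integral de la aceleración, con v(0) = -5, da la velocidad: v(t) = 20·t^4 + 4·t^3 - 15·t^2 - 4·t - 5. De la ecuación de la velocidad v(t) = 20·t^4 + 4·t^3 - 15·t^2 - 4·t - 5, sustituimos t = 9.214467611373246 para obtener v = 145995.996109530.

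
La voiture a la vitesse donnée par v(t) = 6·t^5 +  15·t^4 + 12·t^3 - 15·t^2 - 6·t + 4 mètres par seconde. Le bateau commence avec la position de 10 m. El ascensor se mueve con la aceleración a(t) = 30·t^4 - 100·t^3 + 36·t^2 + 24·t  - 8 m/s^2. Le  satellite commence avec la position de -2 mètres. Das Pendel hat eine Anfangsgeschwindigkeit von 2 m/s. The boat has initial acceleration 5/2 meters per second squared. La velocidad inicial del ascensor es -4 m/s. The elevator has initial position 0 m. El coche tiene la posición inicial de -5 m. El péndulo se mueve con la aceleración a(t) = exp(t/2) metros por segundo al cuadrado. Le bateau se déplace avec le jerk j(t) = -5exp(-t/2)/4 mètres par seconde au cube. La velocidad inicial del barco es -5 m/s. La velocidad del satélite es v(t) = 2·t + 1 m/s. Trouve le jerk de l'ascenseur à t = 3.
Nous devons dériver notre équation de l'accélération a(t) = 30·t^4 - 100·t^3 + 36·t^2 + 24·t - 8 1 fois. En prenant d/dt de a(t), nous trouvons j(t) = 120·t^3 - 300·t^2 + 72·t + 24. De l'équation du jerk j(t) = 120·t^3 - 300·t^2 + 72·t + 24, nous substituons t = 3 pour obtenir j = 780.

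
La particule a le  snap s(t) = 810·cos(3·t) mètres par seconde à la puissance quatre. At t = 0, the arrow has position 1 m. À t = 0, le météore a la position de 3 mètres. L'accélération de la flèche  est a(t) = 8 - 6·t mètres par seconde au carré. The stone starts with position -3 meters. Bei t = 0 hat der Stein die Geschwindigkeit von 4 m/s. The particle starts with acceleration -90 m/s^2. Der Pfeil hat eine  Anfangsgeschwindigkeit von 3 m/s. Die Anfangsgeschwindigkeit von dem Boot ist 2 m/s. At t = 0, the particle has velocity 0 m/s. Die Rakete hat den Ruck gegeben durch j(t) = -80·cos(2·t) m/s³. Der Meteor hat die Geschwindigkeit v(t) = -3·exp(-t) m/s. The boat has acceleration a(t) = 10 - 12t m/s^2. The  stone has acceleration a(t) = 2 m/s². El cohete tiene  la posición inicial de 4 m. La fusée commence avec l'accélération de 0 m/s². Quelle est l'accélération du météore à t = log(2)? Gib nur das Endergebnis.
La réponse est 3/2.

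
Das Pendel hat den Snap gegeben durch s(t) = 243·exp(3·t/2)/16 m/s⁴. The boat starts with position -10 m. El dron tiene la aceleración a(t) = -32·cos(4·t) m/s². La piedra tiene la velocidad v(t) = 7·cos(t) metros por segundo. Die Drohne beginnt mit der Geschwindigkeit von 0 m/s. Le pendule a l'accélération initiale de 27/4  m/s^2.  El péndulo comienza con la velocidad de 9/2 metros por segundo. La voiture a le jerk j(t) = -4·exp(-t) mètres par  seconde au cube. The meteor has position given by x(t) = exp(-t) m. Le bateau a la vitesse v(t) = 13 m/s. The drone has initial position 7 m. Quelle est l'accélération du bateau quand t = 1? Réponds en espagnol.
Debemos derivar nuestra ecuación de la velocidad v(t) = 13 1 vez. Tomando d/dt de v(t), encontramos a(t) = 0. Usando a(t) = 0 y sustituyendo t = 1, encontramos a = 0.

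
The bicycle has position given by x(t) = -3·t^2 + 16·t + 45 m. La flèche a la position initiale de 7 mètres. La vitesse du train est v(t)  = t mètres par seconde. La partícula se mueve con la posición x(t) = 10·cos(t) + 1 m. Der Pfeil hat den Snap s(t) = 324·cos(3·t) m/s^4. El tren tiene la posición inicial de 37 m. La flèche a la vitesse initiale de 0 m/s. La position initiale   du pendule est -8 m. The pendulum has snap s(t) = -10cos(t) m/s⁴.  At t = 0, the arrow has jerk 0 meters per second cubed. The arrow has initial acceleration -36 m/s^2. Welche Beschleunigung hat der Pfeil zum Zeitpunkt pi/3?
Um dies zu lösen, müssen wir 2 Integrale unserer Gleichung für den Snap s(t) = 324·cos(3·t) finden. Mit ∫s(t)dt und Anwendung von j(0) = 0, finden wir j(t) = 108·sin(3·t). Die Stammfunktion von dem Ruck, mit a(0) = -36, ergibt die Beschleunigung: a(t) = -36·cos(3·t). Mit a(t) = -36·cos(3·t) und Einsetzen von t = pi/3, finden wir a = 36.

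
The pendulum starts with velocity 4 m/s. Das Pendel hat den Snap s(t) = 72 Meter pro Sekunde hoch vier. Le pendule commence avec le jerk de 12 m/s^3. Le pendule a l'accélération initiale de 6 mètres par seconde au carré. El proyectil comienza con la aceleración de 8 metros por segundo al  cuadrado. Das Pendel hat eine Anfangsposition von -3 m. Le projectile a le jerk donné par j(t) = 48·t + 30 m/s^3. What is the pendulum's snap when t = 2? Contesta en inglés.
Using s(t) = 72 and substituting t = 2, we find s = 72.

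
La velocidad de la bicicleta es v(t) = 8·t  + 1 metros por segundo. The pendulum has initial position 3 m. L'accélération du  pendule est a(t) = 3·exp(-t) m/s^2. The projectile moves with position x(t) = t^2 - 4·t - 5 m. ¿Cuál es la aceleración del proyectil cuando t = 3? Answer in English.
To solve this, we need to take 2 derivatives of our position equation x(t) = t^2 - 4·t - 5. The derivative of position gives velocity: v(t) = 2·t - 4. The derivative of velocity gives acceleration: a(t) = 2. From the given acceleration equation a(t) = 2, we substitute t = 3 to get a = 2.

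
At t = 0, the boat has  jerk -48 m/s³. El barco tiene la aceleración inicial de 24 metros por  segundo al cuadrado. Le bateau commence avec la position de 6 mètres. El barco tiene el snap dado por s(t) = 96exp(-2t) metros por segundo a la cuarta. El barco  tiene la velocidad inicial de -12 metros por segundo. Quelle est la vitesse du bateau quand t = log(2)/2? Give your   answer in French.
Pour résoudre ceci, nous devons prendre 3 intégrales de notre équation du snap s(t) = 96·exp(-2·t). En prenant ∫s(t)dt et en appliquant j(0) = -48, nous trouvons j(t) = -48·exp(-2·t). En intégrant le jerk et en utilisant la condition initiale a(0) = 24, nous obtenons a(t) = 24·exp(-2·t). L'intégrale de l'accélération est la vitesse. En utilisant v(0) = -12, nous obtenons v(t) = -12·exp(-2·t). De l'équation de la vitesse v(t) = -12·exp(-2·t), nous substituons t = log(2)/2 pour obtenir v = -6.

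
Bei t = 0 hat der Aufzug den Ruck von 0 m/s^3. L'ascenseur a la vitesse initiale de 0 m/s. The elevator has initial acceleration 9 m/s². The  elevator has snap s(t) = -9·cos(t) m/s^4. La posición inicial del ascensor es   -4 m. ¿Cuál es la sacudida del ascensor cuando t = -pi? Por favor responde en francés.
Nous devons trouver la primitive de notre équation du snap s(t) = -9·cos(t) 1 fois. L'intégrale du snap est le jerk. En utilisant j(0) = 0, nous obtenons j(t) = -9·sin(t). De l'équation du jerk j(t) = -9·sin(t), nous substituons t = -pi pour obtenir j = 0.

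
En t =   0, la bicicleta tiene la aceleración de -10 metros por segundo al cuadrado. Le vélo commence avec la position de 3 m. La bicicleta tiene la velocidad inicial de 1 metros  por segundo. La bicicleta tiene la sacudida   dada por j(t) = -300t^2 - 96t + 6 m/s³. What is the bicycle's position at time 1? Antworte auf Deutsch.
Wir müssen das Integral unserer Gleichung für den Ruck j(t) = -300·t^2 - 96·t + 6 3-mal finden. Mit ∫j(t)dt und Anwendung von a(0) = -10, finden wir a(t) = -100·t^3 - 48·t^2 + 6·t - 10. Durch Integration von der Beschleunigung und Verwendung der Anfangsbedingung v(0) = 1, erhalten wir v(t) = -25·t^4 - 16·t^3 + 3·t^2 - 10·t + 1. Die Stammfunktion von der Geschwindigkeit ist die Position. Mit x(0) = 3 erhalten wir x(t) = -5·t^5 - 4·t^4 + t^3 - 5·t^2 + t + 3. Aus der Gleichung für die Position x(t) = -5·t^5 - 4·t^4 + t^3 - 5·t^2 + t + 3, setzen wir t = 1 ein und erhalten x = -9.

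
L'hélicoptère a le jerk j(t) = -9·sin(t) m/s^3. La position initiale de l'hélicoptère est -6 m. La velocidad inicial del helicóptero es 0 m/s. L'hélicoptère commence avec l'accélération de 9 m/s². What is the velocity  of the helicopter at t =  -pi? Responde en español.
Partiendo de la sacudida j(t) = -9·sin(t), tomamos 2 antiderivadas. La antiderivada de la sacudida es la aceleración. Usando a(0) = 9, obtenemos a(t) = 9·cos(t). La antiderivada de la aceleración es la velocidad. Usando v(0) = 0, obtenemos v(t) = 9·sin(t). De la ecuación de la velocidad v(t) = 9·sin(t), sustituimos t = -pi para obtener v = 0.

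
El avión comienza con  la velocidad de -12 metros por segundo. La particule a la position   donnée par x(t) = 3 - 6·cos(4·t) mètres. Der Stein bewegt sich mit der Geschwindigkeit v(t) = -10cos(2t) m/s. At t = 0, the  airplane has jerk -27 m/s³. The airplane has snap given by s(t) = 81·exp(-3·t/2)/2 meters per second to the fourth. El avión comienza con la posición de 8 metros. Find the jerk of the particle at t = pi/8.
To solve this, we need to take 3 derivatives of our position equation x(t) = 3 - 6·cos(4·t). Differentiating position, we get velocity: v(t) = 24·sin(4·t). Differentiating velocity, we get acceleration: a(t) = 96·cos(4·t). Taking d/dt of a(t), we find j(t) = -384·sin(4·t). Using j(t) = -384·sin(4·t) and substituting t = pi/8, we find j = -384.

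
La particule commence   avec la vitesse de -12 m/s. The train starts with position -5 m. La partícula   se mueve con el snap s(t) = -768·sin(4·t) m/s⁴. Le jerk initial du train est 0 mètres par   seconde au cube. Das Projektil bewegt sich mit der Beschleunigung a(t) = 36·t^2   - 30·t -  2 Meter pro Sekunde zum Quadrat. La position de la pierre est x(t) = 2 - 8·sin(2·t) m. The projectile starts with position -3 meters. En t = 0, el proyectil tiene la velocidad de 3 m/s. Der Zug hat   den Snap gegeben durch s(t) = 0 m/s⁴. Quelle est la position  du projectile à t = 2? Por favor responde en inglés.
Starting from acceleration a(t) = 36·t^2 - 30·t - 2, we take 2 antiderivatives. The antiderivative of acceleration is velocity. Using v(0) = 3, we get v(t) = 12·t^3 - 15·t^2 - 2·t + 3. The antiderivative of velocity is position. Using x(0) = -3, we get x(t) = 3·t^4 - 5·t^3 - t^2 + 3·t - 3. We have position x(t) = 3·t^4 - 5·t^3 - t^2 + 3·t - 3. Substituting t = 2: x(2) = 7.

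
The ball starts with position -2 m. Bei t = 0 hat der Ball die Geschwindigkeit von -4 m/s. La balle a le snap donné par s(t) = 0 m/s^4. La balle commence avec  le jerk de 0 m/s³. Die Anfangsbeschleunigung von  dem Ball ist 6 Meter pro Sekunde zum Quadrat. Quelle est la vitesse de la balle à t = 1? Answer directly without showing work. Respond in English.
The velocity at t = 1 is v = 2.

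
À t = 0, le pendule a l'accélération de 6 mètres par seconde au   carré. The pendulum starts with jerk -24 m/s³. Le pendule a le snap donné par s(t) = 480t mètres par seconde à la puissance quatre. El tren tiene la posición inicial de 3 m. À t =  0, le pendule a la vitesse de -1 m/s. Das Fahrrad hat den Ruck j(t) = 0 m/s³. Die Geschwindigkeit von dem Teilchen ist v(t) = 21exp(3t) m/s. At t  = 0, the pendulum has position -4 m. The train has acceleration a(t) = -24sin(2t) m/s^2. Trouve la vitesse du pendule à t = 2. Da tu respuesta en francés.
Pour résoudre ceci, nous devons prendre 3 intégrales de notre équation du snap s(t) = 480·t. L'intégrale du snap, avec j(0) = -24, donne le jerk: j(t) = 240·t^2 - 24. En intégrant le jerk et en utilisant la condition initiale a(0) = 6, nous obtenons a(t) = 80·t^3 - 24·t + 6. En intégrant l'accélération et en utilisant la condition initiale v(0) = -1, nous obtenons v(t) = 20·t^4 - 12·t^2 + 6·t - 1. De l'équation de la vitesse v(t) = 20·t^4 - 12·t^2 + 6·t - 1, nous substituons t = 2 pour obtenir v = 283.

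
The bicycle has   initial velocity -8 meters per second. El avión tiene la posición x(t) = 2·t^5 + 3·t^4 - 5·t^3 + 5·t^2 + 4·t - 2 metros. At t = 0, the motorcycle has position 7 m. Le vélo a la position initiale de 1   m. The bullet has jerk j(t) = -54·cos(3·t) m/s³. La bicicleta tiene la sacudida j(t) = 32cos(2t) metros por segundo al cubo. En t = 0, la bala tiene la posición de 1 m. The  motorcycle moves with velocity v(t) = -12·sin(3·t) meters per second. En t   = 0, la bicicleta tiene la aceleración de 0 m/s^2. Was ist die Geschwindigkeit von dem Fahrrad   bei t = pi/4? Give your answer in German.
Um dies zu lösen, müssen wir 2 Integrale unserer Gleichung für den Ruck j(t) = 32·cos(2·t) finden. Die Stammfunktion von dem Ruck ist die Beschleunigung. Mit a(0) = 0 erhalten wir a(t) = 16·sin(2·t). Mit ∫a(t)dt und Anwendung von v(0) = -8, finden wir v(t) = -8·cos(2·t). Wir haben die Geschwindigkeit v(t) = -8·cos(2·t). Durch Einsetzen von t = pi/4: v(pi/4) = 0.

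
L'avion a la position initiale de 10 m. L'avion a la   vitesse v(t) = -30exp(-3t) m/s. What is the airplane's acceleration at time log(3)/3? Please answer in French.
Nous devons dériver notre équation de la vitesse v(t) = -30·exp(-3·t) 1 fois. La dérivée de la vitesse donne l'accélération: a(t) = 90·exp(-3·t). De l'équation de l'accélération a(t) = 90·exp(-3·t), nous substituons t = log(3)/3 pour obtenir a = 30.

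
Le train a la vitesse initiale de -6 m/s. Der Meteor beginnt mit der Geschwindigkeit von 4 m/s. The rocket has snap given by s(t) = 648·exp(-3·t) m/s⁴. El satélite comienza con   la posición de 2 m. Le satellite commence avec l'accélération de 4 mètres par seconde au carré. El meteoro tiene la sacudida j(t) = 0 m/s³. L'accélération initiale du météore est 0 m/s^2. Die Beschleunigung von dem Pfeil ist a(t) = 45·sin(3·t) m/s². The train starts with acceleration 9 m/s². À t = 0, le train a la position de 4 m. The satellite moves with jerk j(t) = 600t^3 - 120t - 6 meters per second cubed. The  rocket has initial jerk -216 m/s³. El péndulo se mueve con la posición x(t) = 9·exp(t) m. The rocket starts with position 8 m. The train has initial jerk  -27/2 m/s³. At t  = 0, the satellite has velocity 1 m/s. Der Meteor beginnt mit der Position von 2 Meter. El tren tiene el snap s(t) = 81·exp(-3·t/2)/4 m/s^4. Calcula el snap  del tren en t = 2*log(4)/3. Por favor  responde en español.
Tenemos el snap s(t) = 81·exp(-3·t/2)/4. Sustituyendo t = 2*log(4)/3: s(2*log(4)/3) = 81/16.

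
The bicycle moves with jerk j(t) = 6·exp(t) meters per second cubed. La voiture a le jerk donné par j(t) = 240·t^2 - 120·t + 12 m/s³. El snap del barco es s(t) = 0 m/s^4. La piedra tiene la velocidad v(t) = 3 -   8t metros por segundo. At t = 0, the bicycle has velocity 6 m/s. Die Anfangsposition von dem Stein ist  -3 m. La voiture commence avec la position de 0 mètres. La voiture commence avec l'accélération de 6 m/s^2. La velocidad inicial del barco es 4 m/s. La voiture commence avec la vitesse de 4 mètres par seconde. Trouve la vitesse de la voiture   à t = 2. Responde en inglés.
To solve this, we need to take 2 integrals of our jerk equation j(t) = 240·t^2 - 120·t + 12. The antiderivative of jerk is acceleration. Using a(0) = 6, we get a(t) = 80·t^3 - 60·t^2 + 12·t + 6. Integrating acceleration and using the initial condition v(0) = 4, we get v(t) = 20·t^4 - 20·t^3 + 6·t^2 + 6·t + 4. We have velocity v(t) = 20·t^4 - 20·t^3 + 6·t^2 + 6·t + 4. Substituting t = 2: v(2) = 200.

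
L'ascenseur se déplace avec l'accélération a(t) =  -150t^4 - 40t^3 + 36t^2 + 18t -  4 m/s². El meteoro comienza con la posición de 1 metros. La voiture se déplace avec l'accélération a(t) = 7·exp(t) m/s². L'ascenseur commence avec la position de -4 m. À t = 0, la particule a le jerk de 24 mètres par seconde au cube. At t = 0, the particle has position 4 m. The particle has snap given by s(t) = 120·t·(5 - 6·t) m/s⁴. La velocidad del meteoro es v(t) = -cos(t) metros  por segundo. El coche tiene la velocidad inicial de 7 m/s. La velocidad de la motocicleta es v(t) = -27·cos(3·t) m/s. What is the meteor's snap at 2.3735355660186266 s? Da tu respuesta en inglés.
To solve this, we need to take 3 derivatives of our velocity equation v(t) = -cos(t). Differentiating velocity, we get acceleration: a(t) = sin(t). Differentiating acceleration, we get jerk: j(t) = cos(t). Differentiating jerk, we get snap: s(t) = -sin(t). We have snap s(t) = -sin(t). Substituting t = 2.3735355660186266: s(2.3735355660186266) = -0.694739088019068.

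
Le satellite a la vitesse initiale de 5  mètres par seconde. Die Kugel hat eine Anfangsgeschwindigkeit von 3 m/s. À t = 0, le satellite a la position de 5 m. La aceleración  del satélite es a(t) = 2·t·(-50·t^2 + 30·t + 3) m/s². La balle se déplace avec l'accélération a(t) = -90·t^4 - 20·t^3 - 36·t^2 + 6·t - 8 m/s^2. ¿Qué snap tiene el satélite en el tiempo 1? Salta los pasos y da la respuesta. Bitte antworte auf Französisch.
Le snap à t = 1 est s = -480.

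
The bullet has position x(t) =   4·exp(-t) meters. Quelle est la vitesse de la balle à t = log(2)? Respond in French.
Pour résoudre ceci, nous devons prendre 1 dérivée de notre équation de la position x(t) = 4·exp(-t). En dérivant la position, nous obtenons la vitesse: v(t) = -4·exp(-t). En utilisant v(t) = -4·exp(-t) et en substituant t = log(2), nous trouvons v = -2.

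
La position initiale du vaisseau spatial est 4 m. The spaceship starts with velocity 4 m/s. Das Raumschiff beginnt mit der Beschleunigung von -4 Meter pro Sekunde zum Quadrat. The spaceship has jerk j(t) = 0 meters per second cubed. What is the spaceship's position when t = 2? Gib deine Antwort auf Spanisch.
Debemos encontrar la integral de nuestra ecuación de la sacudida j(t) = 0 3 veces. Tomando ∫j(t)dt y aplicando a(0) = -4, encontramos a(t) = -4. La integral de la aceleración, con v(0) = 4, da la velocidad: v(t) = 4 - 4·t. Integrando la velocidad y usando la condición inicial x(0) = 4, obtenemos x(t) = -2·t^2 + 4·t + 4. De la ecuación de la posición x(t) = -2·t^2 + 4·t + 4, sustituimos t = 2 para obtener x = 4.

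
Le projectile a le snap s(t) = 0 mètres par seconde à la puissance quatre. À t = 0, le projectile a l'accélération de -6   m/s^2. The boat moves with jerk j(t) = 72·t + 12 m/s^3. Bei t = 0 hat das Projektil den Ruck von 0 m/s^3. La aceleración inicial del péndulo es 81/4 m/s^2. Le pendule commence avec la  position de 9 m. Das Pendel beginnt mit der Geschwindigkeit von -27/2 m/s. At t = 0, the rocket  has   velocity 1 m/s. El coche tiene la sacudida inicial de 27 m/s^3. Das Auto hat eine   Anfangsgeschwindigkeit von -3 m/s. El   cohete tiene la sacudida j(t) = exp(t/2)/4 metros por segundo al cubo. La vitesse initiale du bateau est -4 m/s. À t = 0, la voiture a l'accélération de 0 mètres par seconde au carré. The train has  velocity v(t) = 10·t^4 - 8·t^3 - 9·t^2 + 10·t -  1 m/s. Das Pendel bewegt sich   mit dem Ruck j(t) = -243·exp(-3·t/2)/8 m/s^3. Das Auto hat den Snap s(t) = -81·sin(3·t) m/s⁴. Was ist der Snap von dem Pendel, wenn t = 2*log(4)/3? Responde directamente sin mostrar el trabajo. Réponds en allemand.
Der Snap bei t = 2*log(4)/3 ist s = 729/64.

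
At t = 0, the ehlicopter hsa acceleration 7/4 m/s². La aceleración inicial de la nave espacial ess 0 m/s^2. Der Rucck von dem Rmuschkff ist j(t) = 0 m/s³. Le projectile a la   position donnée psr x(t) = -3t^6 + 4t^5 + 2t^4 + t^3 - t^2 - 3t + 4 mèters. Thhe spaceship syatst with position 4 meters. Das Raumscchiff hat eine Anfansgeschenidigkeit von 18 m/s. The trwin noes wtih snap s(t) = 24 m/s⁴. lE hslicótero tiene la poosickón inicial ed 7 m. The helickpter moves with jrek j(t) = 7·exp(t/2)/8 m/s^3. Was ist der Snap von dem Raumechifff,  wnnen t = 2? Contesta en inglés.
We must differentiate our jerk equation j(t) = 0 1 time. Taking d/dt of j(t), we find s(t) = 0. We have snap s(t) = 0. Substituting t = 2: s(2) = 0.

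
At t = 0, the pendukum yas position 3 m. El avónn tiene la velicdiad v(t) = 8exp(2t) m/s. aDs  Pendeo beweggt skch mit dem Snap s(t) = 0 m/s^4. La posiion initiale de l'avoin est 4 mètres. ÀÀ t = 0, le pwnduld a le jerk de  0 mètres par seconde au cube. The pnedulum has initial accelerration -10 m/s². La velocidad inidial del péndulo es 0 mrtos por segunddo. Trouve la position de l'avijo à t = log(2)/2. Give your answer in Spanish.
Debemos encontrar la antiderivada de nuestra ecuación de la velocidad v(t) = 8·exp(2·t) 1 vez. La antiderivada de la velocidad, con x(0) = 4, da la posición: x(t) = 4·exp(2·t). De la ecuación de la posición x(t) = 4·exp(2·t), sustituimos t = log(2)/2 para obtener x = 8.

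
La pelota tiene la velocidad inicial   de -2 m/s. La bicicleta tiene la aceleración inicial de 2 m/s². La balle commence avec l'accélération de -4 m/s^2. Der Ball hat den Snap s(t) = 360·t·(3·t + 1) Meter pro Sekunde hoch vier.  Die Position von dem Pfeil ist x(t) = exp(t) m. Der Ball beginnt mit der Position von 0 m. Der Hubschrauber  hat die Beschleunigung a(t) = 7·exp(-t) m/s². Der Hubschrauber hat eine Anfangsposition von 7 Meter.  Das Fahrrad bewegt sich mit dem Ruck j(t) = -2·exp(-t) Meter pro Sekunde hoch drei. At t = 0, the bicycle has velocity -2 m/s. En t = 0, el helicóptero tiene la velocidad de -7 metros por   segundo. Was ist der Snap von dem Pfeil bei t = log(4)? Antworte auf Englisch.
We must differentiate our position equation x(t) = exp(t) 4 times. The derivative of position gives velocity: v(t) = exp(t). Differentiating velocity, we get acceleration: a(t) = exp(t). The derivative of acceleration gives jerk: j(t) = exp(t). The derivative of jerk gives snap: s(t) = exp(t). Using s(t) = exp(t) and substituting t = log(4), we find s = 4.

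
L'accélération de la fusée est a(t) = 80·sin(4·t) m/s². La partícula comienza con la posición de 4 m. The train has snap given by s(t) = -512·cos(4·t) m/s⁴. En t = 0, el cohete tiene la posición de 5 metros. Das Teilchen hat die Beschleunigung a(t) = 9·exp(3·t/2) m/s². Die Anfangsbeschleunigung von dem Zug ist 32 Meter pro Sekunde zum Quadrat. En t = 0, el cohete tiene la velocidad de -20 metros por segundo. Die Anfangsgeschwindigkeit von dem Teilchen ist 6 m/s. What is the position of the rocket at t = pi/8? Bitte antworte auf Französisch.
Nous devons intégrer notre équation de l'accélération a(t) = 80·sin(4·t) 2 fois. En prenant ∫a(t)dt et en appliquant v(0) = -20, nous trouvons v(t) = -20·cos(4·t). La primitive de la vitesse est la position. En utilisant x(0) = 5, nous obtenons x(t) = 5 - 5·sin(4·t). En utilisant x(t) = 5 - 5·sin(4·t) et en substituant t = pi/8, nous trouvons x = 0.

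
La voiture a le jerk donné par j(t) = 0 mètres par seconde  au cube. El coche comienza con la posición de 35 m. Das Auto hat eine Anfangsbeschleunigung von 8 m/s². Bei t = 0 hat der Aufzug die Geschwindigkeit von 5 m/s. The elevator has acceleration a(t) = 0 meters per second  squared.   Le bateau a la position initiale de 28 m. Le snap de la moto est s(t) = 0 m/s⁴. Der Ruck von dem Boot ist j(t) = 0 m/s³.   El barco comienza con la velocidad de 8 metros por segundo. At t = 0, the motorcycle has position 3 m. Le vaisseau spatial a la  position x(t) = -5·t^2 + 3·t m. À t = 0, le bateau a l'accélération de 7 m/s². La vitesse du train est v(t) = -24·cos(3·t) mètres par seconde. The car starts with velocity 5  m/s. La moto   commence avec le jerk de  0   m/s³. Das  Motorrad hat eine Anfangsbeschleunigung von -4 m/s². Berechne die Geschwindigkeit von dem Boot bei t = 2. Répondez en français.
Nous devons intégrer notre équation du jerk j(t) = 0 2 fois. En prenant ∫j(t)dt et en appliquant a(0) = 7, nous trouvons a(t) = 7. En intégrant l'accélération et en utilisant la condition initiale v(0) = 8, nous obtenons v(t) = 7·t + 8. Nous avons la vitesse v(t) = 7·t + 8. En substituant t = 2: v(2) = 22.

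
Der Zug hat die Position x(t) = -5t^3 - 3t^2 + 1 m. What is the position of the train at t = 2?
From the given position equation x(t) = -5·t^3 - 3·t^2 + 1, we substitute t = 2 to get x = -51.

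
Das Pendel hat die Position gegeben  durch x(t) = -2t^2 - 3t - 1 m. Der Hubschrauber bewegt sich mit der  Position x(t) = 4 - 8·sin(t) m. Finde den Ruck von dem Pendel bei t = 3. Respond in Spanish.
Para resolver esto, necesitamos tomar 3 derivadas de nuestra ecuación de la posición x(t) = -2·t^2 - 3·t - 1. Derivando la posición, obtenemos la velocidad: v(t) = -4·t - 3. Derivando la velocidad, obtenemos la aceleración: a(t) = -4. Tomando d/dt de a(t), encontramos j(t) = 0. Tenemos la sacudida j(t) = 0. Sustituyendo t = 3: j(3) = 0.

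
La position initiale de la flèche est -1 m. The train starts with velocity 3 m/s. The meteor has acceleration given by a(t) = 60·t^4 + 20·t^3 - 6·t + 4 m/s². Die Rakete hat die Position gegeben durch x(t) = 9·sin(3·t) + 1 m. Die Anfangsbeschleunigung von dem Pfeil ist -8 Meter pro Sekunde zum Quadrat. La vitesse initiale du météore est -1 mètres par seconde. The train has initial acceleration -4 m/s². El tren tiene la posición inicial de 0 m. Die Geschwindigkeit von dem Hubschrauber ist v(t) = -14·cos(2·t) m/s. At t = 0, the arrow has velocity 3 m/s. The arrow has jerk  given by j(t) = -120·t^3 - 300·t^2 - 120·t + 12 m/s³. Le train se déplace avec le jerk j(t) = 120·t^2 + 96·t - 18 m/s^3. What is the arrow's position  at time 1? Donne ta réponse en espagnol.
Para resolver esto, necesitamos tomar 3 integrales de nuestra ecuación de la sacudida j(t) = -120·t^3 - 300·t^2 - 120·t + 12. Integrando la sacudida y usando la condición inicial a(0) = -8, obtenemos a(t) = -30·t^4 - 100·t^3 - 60·t^2 + 12·t - 8. La integral de la aceleración es la velocidad. Usando v(0) = 3, obtenemos v(t) = -6·t^5 - 25·t^4 - 20·t^3 + 6·t^2 - 8·t + 3. Tomando ∫v(t)dt y aplicando x(0) = -1, encontramos x(t) = -t^6 - 5·t^5 - 5·t^4 + 2·t^3 - 4·t^2 + 3·t - 1. Tenemos la posición x(t) = -t^6 - 5·t^5 - 5·t^4 + 2·t^3 - 4·t^2 + 3·t - 1. Sustituyendo t = 1: x(1) = -11.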